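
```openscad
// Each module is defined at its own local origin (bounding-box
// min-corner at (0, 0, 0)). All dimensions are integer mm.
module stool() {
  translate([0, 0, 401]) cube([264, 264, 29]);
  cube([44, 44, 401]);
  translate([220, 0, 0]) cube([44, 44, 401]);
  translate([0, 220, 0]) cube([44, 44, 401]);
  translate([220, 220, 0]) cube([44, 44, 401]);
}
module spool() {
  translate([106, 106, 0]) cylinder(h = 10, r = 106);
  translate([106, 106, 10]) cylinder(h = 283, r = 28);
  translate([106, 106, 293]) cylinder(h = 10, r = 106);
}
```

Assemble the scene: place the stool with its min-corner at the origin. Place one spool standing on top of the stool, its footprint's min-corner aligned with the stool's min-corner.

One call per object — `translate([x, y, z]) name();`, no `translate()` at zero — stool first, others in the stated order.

stool();
translate([0, 0, 430]) spool();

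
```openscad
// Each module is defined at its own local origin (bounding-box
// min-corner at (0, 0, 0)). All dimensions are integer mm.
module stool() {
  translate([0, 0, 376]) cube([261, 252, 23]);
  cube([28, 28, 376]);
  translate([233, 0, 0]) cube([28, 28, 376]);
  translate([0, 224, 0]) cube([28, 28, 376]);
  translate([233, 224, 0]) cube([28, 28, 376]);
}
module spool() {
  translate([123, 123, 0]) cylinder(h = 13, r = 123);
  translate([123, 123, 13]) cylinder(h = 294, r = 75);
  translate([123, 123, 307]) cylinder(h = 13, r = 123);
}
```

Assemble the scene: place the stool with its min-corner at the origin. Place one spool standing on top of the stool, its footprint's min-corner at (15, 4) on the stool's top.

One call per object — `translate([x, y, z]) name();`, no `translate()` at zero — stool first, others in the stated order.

stool();
translate([15, 4, 399]) spool();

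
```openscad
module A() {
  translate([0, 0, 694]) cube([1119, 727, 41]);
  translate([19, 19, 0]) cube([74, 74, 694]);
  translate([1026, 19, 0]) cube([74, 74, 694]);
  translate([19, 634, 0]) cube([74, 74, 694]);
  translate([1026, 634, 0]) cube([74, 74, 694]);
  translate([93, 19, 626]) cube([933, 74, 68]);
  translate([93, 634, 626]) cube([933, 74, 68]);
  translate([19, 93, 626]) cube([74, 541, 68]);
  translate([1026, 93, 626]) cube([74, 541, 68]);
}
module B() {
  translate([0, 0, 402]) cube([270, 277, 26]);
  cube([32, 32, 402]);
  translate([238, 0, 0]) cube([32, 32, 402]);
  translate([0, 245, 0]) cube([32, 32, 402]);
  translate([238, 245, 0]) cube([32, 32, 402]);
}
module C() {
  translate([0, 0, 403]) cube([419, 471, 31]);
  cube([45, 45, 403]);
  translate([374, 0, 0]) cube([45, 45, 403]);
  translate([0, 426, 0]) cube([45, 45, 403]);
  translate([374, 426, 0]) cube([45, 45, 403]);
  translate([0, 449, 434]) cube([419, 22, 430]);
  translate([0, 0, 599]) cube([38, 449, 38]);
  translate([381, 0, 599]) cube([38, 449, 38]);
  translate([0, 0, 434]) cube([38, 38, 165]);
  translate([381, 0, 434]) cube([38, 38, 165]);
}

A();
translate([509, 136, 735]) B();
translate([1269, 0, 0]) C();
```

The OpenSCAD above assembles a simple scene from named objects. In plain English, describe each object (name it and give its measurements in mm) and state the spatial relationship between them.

A is a table with a 1119×727 mm rectangular top, 41 mm thick, top surface at z = 735 mm, supported by four 74×74 mm square legs, each inset 19 mm from the nearest pair of top edges, running from the floor. Four apron rails, 74 mm thick and 68 mm tall, run between adjacent legs with their top edges flush with the underside of the top and their outer faces flush with the legs' outer faces.

B is a four-legged stool. The seat is a 270×277×26 mm slab whose top surface is at z = 428 mm; four square legs, each 32×32 mm in cross-section, run from the floor (z = 0) to the underside of the seat, each flush with a corner of the seat.

C is a chair: 419×471 mm seat, 31 mm thick, top at z = 434 mm, on four 45 mm square corner legs flush with the seat edges. A 22 mm thick backrest slab spans the full seat width, extending 430 mm above the seat top, its back face flush with the seat's +y edge. Two armrests of 38×38 mm section run along each side from the seat's front edge to the front of the backrest, top faces 203 mm above the seat top and outer faces flush with the seat's x-edges; a 38×38 mm post under the front of each armrest stands on the seat at the front corner.

The stool is on top of the table. The chair is on the floor beside the table on its +x side.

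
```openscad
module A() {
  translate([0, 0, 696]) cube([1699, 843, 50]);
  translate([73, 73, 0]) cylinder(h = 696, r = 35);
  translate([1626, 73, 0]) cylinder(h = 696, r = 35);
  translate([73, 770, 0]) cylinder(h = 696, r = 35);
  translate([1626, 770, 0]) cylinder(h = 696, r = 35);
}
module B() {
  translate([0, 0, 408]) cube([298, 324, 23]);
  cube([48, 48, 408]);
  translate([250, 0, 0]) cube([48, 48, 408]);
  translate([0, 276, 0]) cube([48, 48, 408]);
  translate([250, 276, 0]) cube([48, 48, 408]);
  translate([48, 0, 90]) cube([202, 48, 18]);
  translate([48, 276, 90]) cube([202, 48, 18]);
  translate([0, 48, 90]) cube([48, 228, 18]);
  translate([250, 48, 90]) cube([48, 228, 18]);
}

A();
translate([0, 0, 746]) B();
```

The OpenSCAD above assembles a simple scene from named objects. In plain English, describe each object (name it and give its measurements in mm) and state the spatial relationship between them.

A is a table: top 1699 mm (x) × 843 mm (y), 50 mm thick, upper face at z = 746 mm, on four round legs of 70 mm diameter, each leg's bounding box inset 38 mm from the nearest pair of top edges, running from z = 0 to the bottom of the top.

B is a four-legged stool. The seat is 298×324 mm, 23 mm thick, top at z = 431 mm. It stands on four square legs, each 48×48 mm in cross-section, from z = 0 to the seat underside, each flush with a corner of the seat. Four stretchers, 48 mm wide and 18 mm tall, connect adjacent legs with their undersides at z = 90 mm, each running between the inner faces of the legs it joins and aligned with the legs' outer faces on the other axis.

The stool is on top of the table.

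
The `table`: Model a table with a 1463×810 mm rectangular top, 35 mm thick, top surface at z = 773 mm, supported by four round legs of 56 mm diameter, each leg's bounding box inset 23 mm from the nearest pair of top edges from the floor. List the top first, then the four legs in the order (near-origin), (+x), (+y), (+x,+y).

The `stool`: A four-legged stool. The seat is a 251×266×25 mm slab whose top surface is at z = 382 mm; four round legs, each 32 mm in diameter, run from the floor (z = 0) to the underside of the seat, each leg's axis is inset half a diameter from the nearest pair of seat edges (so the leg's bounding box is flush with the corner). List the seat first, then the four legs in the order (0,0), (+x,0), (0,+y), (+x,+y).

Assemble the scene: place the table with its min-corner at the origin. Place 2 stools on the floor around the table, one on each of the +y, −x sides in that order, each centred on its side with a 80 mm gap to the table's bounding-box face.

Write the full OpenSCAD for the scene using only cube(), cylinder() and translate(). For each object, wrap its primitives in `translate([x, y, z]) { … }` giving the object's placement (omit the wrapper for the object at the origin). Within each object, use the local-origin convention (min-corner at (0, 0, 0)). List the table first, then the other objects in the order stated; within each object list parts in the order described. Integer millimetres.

translate([0, 0, 738]) cube([1463, 810, 35]);
translate([51, 51, 0]) cylinder(h = 738, r = 28);
translate([1412, 51, 0]) cylinder(h = 738, r = 28);
translate([51, 759, 0]) cylinder(h = 738, r = 28);
translate([1412, 759, 0]) cylinder(h = 738, r = 28);
translate([606, 890, 0]) {
  translate([0, 0, 357]) cube([251, 266, 25]);
  translate([16, 16, 0]) cylinder(h = 357, r = 16);
  translate([235, 16, 0]) cylinder(h = 357, r = 16);
  translate([16, 250, 0]) cylinder(h = 357, r = 16);
  translate([235, 250, 0]) cylinder(h = 357, r = 16);
}
translate([-331, 272, 0]) {
  translate([0, 0, 357]) cube([251, 266, 25]);
  translate([16, 16, 0]) cylinder(h = 357, r = 16);
  translate([235, 16, 0]) cylinder(h = 357, r = 16);
  translate([16, 250, 0]) cylinder(h = 357, r = 16);
  translate([235, 250, 0]) cylinder(h = 357, r = 16);
}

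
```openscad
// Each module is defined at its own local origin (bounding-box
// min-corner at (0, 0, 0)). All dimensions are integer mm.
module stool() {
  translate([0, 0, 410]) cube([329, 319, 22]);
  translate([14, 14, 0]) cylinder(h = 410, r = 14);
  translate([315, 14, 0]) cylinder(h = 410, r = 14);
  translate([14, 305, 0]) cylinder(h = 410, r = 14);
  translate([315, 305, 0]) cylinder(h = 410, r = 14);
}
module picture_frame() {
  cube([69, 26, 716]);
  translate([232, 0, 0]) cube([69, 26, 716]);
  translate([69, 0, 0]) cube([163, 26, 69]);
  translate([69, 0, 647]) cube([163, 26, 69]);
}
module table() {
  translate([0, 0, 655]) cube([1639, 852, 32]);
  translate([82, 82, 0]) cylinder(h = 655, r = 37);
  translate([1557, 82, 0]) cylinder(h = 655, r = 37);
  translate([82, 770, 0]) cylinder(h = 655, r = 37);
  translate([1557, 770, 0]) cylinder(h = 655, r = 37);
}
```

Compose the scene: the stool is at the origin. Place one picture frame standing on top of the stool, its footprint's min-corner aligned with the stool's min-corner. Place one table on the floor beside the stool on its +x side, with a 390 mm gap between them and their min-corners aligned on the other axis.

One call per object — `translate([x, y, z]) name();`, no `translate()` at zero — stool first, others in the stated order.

stool();
translate([0, 0, 432]) picture_frame();
translate([719, 0, 0]) table();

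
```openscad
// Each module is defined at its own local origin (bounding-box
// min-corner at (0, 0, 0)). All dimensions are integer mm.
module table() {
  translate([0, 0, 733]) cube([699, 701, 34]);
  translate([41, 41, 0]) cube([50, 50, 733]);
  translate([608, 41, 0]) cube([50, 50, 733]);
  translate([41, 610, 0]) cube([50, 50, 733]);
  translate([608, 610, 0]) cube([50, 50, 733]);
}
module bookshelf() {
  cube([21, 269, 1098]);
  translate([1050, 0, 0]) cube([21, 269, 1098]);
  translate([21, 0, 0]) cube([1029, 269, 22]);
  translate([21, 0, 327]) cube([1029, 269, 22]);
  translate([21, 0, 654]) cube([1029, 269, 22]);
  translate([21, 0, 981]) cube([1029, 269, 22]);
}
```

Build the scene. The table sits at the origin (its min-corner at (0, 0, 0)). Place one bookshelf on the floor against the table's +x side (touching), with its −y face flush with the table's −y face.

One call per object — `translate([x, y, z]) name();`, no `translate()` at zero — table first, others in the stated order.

table();
translate([699, 0, 0]) bookshelf();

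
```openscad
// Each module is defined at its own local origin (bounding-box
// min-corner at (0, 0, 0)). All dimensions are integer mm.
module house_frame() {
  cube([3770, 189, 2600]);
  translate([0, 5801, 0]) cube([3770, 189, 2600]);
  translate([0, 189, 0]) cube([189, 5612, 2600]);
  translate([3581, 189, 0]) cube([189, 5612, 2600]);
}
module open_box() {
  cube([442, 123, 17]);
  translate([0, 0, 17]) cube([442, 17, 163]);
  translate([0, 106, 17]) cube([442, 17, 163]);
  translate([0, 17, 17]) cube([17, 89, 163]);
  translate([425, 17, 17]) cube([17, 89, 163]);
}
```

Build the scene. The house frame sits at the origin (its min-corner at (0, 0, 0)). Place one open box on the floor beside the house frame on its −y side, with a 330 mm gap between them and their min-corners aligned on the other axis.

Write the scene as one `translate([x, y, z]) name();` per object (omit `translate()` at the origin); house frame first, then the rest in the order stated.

house_frame();
translate([0, -453, 0]) open_box();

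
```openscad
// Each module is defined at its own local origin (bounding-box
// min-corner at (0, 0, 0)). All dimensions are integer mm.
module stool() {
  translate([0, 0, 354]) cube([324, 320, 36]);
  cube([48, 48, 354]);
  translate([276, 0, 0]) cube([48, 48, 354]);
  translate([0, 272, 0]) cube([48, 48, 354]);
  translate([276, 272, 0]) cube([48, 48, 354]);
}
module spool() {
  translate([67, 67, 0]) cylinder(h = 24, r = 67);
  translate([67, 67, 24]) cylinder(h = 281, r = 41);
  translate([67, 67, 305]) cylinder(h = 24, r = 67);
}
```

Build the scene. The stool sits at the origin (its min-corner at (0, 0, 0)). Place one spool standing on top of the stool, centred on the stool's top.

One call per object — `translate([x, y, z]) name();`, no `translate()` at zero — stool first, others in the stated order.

stool();
translate([95, 93, 390]) spool();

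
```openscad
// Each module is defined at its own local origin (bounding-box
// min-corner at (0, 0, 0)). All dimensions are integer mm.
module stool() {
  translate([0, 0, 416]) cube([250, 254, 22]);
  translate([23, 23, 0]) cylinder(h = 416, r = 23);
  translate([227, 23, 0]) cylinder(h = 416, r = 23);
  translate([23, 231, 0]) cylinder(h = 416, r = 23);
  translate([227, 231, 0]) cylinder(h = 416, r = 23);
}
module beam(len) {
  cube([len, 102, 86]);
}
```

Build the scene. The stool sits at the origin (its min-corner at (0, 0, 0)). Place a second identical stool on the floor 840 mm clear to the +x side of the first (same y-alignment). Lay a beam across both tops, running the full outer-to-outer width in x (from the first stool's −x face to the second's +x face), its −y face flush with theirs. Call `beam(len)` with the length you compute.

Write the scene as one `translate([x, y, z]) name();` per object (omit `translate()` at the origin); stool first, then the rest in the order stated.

stool();
translate([1090, 0, 0]) stool();
translate([0, 0, 438]) beam(1340);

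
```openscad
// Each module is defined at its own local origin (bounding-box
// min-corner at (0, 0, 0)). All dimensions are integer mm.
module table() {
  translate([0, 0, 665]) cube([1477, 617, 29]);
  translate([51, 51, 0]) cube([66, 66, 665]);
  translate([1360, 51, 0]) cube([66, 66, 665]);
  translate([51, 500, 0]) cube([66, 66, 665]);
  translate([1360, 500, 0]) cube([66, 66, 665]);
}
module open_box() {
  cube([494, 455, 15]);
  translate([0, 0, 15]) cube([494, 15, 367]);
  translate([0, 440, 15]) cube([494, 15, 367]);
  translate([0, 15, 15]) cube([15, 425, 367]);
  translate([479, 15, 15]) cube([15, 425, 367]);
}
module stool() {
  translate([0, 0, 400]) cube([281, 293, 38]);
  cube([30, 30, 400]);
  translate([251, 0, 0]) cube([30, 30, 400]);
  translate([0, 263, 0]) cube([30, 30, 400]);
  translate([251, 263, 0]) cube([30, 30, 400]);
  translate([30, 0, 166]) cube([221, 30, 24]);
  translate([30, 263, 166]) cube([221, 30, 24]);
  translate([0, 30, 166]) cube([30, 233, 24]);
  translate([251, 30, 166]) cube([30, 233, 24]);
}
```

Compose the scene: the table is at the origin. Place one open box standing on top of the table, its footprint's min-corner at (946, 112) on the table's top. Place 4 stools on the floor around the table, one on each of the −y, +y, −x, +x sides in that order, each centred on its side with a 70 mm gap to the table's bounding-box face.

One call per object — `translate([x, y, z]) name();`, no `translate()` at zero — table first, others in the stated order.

table();
translate([946, 112, 694]) open_box();
translate([598, -363, 0]) stool();
translate([598, 687, 0]) stool();
translate([-351, 162, 0]) stool();
translate([1547, 162, 0]) stool();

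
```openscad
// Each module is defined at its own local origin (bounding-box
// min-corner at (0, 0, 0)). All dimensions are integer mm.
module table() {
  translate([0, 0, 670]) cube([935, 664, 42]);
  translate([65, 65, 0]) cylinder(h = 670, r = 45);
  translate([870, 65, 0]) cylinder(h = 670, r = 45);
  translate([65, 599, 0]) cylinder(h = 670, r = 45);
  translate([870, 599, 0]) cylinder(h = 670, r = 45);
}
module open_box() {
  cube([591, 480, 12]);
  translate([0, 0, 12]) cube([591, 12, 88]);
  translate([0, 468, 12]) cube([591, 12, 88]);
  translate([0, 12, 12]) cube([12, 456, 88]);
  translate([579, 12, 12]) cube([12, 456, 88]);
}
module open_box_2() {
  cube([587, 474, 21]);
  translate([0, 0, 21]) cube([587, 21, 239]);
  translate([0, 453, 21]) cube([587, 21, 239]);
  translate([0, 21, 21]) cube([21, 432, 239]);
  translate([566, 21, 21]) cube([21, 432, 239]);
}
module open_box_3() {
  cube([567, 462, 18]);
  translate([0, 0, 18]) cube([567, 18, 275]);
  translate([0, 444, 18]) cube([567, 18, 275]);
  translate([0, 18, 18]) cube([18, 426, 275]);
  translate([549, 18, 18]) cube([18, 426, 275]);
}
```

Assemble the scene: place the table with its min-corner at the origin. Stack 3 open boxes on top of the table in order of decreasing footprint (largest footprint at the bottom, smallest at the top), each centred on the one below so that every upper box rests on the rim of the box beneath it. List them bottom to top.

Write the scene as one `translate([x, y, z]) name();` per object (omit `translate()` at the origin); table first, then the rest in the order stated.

table();
translate([172, 92, 712]) open_box();
translate([174, 95, 812]) open_box_2();
translate([184, 101, 1072]) open_box_3();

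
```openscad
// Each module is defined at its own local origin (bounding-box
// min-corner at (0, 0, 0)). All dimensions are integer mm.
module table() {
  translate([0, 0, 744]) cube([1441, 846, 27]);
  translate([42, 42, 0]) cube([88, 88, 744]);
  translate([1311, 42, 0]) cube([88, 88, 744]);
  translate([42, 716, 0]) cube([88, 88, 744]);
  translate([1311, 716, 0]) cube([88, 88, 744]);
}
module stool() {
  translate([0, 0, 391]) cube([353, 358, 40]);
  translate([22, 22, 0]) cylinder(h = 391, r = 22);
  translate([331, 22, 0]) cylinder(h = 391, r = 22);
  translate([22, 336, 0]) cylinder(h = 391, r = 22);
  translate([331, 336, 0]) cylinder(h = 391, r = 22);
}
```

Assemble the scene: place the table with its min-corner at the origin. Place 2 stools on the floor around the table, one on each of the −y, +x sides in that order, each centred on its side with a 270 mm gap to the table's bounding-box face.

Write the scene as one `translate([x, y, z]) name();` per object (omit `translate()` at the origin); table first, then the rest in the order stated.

table();
translate([544, -628, 0]) stool();
translate([1711, 244, 0]) stool();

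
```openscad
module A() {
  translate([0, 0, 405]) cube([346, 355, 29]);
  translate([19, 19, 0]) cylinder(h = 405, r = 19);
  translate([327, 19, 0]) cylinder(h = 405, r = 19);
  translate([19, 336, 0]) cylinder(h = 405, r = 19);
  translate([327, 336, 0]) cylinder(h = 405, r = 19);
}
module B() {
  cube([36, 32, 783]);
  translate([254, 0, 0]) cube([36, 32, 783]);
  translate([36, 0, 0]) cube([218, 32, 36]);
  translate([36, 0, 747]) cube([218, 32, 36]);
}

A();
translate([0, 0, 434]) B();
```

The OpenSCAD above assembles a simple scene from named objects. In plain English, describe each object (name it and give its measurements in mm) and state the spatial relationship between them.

A is a four-legged stool. The seat is 346×355 mm, 29 mm thick, top at z = 434 mm. It stands on four round legs, each 38 mm in diameter, from z = 0 to the seat underside, each leg's axis is inset half a diameter from the nearest pair of seat edges (so the leg's bounding box is flush with the corner).

B is a rectangular picture frame lying in the x–z plane (depth along y). The opening is 218 mm wide (x) by 711 mm tall (z), surrounded by a border 36 mm wide on all four sides. The frame is 32 mm deep and is made of two full-height vertical stiles with two horizontal rails fitted between them.

The picture frame is on top of the stool.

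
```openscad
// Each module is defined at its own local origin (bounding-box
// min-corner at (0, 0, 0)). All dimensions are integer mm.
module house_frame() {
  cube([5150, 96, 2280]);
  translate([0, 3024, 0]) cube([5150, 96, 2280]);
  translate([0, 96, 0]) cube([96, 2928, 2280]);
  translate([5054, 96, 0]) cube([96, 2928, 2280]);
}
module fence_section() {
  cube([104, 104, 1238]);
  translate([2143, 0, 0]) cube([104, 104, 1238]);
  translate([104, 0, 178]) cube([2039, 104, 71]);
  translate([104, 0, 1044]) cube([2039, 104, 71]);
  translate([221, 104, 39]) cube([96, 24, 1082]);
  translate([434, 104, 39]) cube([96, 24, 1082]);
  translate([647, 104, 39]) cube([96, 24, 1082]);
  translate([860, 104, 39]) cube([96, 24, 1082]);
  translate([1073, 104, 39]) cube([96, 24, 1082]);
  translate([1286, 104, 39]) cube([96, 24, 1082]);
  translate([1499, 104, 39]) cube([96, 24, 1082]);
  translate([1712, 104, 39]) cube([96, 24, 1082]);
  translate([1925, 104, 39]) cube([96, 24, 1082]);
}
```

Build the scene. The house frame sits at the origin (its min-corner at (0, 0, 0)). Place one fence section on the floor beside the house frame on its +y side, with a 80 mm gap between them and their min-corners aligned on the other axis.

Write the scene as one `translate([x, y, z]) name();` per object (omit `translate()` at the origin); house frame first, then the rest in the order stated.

house_frame();
translate([0, 3200, 0]) fence_section();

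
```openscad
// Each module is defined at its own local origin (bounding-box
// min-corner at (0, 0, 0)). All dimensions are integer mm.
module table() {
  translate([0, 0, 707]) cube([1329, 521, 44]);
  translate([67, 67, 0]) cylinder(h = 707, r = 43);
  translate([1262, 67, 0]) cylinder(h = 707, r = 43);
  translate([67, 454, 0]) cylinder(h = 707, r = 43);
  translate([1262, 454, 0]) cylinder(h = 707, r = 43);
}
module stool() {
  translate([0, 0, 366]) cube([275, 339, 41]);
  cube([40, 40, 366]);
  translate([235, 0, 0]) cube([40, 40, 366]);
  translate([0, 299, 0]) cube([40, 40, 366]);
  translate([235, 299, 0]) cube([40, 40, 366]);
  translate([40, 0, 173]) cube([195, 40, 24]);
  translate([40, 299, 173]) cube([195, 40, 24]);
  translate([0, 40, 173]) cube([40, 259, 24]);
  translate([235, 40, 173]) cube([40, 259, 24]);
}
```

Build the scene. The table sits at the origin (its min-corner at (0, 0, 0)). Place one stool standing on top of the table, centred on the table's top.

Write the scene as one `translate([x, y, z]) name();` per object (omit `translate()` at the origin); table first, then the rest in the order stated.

table();
translate([527, 91, 751]) stool();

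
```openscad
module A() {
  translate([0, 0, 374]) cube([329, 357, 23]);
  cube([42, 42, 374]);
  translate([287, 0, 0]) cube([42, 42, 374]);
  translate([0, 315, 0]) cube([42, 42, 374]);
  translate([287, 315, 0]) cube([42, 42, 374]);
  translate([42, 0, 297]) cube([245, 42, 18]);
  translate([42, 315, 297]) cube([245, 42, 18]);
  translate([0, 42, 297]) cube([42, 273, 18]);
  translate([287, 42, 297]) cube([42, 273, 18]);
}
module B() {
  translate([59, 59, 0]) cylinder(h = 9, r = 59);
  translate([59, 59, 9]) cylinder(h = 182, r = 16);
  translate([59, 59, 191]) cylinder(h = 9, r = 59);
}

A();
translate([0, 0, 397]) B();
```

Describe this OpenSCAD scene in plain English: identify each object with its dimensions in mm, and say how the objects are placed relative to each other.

A is a four-legged stool. The seat is a 329×357×23 mm slab whose top surface is at z = 397 mm; four square legs, each 42×42 mm in cross-section, run from the floor (z = 0) to the underside of the seat, each flush with a corner of the seat. Four stretchers, 42 mm wide and 18 mm tall, connect adjacent legs with their undersides at z = 297 mm, each running between the inner faces of the legs it joins and aligned with the legs' outer faces on the other axis.

B is a spool: two coaxial disc flanges of radius 59 mm and thickness 9 mm, joined by a core cylinder of radius 16 mm and height 182 mm. The lower flange rests on z = 0 and the three cylinders share a vertical axis.

The spool is on top of the stool.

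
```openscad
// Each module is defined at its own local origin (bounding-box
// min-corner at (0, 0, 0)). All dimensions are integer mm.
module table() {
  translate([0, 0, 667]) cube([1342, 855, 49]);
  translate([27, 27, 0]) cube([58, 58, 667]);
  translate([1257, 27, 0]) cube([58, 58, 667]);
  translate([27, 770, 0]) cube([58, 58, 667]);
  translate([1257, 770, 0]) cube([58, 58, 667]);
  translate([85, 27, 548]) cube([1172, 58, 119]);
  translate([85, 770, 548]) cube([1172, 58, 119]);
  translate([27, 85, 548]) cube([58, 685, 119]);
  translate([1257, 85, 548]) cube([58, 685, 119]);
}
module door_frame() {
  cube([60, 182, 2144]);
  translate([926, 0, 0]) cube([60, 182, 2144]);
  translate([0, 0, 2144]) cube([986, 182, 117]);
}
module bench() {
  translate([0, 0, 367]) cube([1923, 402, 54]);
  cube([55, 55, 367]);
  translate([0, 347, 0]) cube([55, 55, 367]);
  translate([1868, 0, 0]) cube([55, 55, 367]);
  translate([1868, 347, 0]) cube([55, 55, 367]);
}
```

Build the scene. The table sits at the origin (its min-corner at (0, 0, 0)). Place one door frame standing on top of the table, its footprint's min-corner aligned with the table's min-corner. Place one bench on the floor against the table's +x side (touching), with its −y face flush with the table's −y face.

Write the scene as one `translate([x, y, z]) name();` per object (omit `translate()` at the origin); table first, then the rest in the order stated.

table();
translate([0, 0, 716]) door_frame();
translate([1342, 0, 0]) bench();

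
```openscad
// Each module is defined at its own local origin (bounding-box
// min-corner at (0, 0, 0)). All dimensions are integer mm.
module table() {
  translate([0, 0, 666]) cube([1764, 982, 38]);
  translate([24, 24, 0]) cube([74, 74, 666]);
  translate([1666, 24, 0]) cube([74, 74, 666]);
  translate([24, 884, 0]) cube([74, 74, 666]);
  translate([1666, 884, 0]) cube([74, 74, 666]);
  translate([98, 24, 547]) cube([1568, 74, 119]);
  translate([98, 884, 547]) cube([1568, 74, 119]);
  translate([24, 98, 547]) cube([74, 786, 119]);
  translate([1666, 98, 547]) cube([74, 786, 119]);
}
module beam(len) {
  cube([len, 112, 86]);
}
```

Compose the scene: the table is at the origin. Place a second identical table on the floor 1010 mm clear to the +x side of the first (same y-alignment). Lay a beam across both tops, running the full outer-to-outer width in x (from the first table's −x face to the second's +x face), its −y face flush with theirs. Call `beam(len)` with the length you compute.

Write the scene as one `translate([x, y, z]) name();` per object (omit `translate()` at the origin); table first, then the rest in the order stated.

table();
translate([2774, 0, 0]) table();
translate([0, 0, 704]) beam(4538);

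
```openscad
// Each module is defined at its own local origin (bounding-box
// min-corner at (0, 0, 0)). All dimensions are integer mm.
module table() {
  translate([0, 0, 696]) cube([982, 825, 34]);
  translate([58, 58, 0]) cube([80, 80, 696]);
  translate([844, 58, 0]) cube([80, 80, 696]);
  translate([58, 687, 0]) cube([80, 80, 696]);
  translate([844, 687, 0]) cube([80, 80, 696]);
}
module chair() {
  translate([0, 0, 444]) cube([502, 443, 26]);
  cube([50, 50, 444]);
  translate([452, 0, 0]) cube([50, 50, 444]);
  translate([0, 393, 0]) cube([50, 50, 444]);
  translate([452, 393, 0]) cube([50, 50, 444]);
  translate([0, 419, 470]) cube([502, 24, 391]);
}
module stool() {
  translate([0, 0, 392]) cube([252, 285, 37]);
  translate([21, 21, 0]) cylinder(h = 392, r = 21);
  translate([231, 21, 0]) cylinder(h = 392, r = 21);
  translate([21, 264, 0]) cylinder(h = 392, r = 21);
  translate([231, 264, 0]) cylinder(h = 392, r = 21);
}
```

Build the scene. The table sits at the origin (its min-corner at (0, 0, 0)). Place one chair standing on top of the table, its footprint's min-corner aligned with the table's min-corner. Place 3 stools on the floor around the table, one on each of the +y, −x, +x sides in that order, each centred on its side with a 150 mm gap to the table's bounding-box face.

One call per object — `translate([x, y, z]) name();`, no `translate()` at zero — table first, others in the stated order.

table();
translate([0, 0, 730]) chair();
translate([365, 975, 0]) stool();
translate([-402, 270, 0]) stool();
translate([1132, 270, 0]) stool();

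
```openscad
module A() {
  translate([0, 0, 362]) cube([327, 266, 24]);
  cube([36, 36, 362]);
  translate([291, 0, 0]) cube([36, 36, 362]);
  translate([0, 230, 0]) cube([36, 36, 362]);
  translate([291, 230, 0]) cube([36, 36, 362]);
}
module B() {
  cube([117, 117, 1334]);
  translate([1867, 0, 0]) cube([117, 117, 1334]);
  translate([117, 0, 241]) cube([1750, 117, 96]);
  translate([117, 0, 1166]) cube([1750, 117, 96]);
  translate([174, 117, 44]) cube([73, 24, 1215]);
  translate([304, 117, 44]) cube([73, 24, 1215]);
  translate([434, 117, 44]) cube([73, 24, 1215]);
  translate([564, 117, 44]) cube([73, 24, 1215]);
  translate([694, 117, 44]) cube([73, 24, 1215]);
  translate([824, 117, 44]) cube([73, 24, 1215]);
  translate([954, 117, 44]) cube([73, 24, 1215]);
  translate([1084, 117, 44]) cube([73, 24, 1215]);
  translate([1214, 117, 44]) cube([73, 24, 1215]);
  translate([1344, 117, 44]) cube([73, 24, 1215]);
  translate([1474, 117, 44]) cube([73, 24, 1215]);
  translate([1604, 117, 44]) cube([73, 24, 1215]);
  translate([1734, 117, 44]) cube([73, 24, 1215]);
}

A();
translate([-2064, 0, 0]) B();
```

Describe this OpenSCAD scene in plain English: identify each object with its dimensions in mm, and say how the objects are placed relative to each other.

A is a simple wooden stool: a rectangular seat 327 mm (x) by 266 mm (y), 24 mm thick, top face at z = 386 mm, on four square legs, each 36×36 mm in cross-section. The legs rest on z = 0, each flush with a corner of the seat.

B is a fence section. Two 117×117 mm posts, 1334 mm tall, stand on the floor with a clear span of 1750 mm between their inner faces. Two horizontal rails of 117×96 mm section span the gap between the posts with their undersides at z = 241 mm and z = 1166 mm, flush with the posts' −y face. 13 pickets, each 73 mm wide, 24 mm thick and 1215 mm tall, are fixed to the +y face of the rails with their bottoms at z = 44 mm, evenly spaced across the span with equal gaps (rounded down to the nearest mm) at the −x end and between each pair — any rounding remainder accumulates at the +x end.

The fence section is on the floor beside the stool on its −x side.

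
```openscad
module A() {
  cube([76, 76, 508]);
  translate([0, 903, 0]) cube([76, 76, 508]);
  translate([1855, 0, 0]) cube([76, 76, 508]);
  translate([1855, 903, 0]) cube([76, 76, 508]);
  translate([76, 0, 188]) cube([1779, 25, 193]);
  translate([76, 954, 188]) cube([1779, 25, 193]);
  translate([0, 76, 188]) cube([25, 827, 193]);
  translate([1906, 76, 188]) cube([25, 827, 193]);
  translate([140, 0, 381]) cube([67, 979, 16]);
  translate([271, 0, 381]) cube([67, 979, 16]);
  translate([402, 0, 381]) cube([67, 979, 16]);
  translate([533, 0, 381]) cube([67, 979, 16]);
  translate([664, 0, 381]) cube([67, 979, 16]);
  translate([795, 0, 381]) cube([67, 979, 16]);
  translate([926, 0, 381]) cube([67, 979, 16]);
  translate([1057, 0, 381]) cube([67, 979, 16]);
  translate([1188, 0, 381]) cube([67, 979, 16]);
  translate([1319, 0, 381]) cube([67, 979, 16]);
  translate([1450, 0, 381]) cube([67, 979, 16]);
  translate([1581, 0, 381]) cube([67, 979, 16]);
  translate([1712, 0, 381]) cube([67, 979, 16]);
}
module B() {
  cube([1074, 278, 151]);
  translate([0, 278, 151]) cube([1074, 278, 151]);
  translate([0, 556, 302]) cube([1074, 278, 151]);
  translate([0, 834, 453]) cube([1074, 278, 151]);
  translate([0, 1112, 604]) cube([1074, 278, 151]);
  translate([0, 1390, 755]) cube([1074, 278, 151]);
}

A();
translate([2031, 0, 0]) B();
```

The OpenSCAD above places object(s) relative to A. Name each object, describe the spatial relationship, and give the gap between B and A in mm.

A is a bed frame. B is a staircase. The staircase is on the floor beside the bed frame on its +x side. The gap between the staircase and the bed frame is 100 mm.

The staircase's nearest face is 100 mm from the bed frame's +x face.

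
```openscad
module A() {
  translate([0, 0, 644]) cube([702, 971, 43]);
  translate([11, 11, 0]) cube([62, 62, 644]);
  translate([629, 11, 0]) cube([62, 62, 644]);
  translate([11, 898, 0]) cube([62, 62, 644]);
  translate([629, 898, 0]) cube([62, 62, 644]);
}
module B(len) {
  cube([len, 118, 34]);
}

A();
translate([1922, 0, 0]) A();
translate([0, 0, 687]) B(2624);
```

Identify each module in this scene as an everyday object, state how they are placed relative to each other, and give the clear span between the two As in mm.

A is a table. B is a beam. A beam spans the tops of two tables. The clear span between the two tables is 1220 mm.

Second table starts at x = 1922; first ends at x = 702; clear span = 1922 − 702 = 1220 mm.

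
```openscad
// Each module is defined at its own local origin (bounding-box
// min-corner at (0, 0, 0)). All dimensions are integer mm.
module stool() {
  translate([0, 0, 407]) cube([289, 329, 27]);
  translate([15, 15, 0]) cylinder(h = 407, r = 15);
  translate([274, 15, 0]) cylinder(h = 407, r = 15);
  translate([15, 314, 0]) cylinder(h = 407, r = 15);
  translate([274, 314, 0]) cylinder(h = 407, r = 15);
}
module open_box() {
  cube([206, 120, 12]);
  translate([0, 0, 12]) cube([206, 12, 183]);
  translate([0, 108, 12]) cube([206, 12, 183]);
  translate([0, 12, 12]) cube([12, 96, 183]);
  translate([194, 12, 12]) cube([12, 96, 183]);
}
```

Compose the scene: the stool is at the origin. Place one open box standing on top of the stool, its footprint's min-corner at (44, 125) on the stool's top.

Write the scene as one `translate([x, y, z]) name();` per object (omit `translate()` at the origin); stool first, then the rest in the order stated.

stool();
translate([44, 125, 434]) open_box();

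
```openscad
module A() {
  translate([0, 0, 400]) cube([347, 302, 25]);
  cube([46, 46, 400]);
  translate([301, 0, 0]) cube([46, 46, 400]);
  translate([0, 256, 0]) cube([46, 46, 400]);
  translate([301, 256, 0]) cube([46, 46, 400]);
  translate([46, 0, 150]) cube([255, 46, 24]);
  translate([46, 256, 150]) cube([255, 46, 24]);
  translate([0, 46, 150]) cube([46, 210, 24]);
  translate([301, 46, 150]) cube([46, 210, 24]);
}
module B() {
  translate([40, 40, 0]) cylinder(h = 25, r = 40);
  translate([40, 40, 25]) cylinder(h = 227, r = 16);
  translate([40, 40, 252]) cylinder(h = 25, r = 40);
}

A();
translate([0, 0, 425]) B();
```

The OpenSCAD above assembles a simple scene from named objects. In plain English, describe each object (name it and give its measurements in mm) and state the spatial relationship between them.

A is a four-legged stool. The seat is 347×302 mm, 25 mm thick, top at z = 425 mm. It stands on four square legs, each 46×46 mm in cross-section, from z = 0 to the seat underside, each flush with a corner of the seat. Four stretchers, 46 mm wide and 24 mm tall, connect adjacent legs with their undersides at z = 150 mm, each running between the inner faces of the legs it joins and aligned with the legs' outer faces on the other axis.

B is a spool: two coaxial disc flanges of radius 40 mm and thickness 25 mm, joined by a core cylinder of radius 16 mm and height 227 mm. The lower flange rests on z = 0 and the three cylinders share a vertical axis.

The spool is on top of the stool.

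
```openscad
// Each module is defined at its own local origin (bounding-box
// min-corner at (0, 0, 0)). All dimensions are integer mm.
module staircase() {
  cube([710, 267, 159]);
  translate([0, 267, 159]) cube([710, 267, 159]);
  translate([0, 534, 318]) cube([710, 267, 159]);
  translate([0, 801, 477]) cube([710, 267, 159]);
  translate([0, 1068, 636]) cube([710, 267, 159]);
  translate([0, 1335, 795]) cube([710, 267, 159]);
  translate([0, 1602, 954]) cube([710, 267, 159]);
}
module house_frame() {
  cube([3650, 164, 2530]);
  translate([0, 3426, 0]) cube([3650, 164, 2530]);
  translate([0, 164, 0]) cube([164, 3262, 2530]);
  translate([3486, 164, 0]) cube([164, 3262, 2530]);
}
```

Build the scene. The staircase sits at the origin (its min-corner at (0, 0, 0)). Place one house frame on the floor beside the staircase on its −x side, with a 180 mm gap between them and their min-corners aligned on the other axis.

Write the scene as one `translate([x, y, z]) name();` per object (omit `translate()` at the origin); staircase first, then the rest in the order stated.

staircase();
translate([-3830, 0, 0]) house_frame();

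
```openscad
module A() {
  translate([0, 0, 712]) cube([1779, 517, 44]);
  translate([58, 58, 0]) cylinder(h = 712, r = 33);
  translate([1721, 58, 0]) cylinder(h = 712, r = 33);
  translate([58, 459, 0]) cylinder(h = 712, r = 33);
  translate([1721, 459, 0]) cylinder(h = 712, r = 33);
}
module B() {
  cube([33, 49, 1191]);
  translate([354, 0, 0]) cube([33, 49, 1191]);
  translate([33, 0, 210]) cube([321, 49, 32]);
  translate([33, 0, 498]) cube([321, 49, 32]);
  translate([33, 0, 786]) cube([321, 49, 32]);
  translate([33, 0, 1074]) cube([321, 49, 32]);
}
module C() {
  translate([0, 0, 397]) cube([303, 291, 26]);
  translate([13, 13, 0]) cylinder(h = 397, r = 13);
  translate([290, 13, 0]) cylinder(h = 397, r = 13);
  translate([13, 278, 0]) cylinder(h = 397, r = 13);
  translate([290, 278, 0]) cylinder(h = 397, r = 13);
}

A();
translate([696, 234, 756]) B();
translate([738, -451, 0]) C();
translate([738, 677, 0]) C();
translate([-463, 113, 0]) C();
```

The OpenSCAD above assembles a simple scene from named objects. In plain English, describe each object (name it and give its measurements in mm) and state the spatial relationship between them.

A is a table with a 1779×517 mm rectangular top, 44 mm thick, top surface at z = 756 mm, supported by four round legs of 66 mm diameter, each leg's bounding box inset 25 mm from the nearest pair of top edges, running from the floor.

B is a wooden ladder with two side rails of 33×49 mm section and 1191 mm height, set 387 mm apart overall. Between them run 4 rectangular rungs (49 mm deep, 32 mm thick), front faces flush with the rails' −y face. The bottom of the first rung is 210 mm above the floor and each subsequent rung is 288 mm higher than the one below.

C is a simple wooden stool: a rectangular seat 303 mm (x) by 291 mm (y), 26 mm thick, top face at z = 423 mm, on four round legs, each 26 mm in diameter. The legs rest on z = 0, each leg's axis is inset half a diameter from the nearest pair of seat edges (so the leg's bounding box is flush with the corner).

The ladder is on top of the table, centred. Three stools sit around the table at the −y, +y, −x sides.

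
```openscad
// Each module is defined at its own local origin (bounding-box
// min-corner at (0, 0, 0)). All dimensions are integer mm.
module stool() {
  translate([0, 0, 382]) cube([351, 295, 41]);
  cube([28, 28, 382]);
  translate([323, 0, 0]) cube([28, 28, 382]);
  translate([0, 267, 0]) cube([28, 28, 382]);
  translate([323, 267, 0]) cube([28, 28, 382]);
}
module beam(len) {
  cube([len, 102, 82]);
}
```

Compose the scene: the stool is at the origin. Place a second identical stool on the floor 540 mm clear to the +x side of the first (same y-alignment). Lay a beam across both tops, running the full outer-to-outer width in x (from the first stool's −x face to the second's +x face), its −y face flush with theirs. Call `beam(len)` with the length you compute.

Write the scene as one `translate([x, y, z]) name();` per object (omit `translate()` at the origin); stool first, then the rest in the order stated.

stool();
translate([891, 0, 0]) stool();
translate([0, 0, 423]) beam(1242);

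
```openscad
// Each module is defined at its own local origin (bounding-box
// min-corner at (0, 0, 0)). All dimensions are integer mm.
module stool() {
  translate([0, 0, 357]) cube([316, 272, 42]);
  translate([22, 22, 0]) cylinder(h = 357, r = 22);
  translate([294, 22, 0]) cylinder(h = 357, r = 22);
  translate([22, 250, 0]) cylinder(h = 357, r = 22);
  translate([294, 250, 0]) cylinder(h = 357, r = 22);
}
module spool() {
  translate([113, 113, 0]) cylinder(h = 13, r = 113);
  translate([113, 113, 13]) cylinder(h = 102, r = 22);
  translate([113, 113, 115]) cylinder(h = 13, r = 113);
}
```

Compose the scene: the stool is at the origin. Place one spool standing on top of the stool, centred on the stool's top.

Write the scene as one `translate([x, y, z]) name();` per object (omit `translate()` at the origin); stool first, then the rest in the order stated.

stool();
translate([45, 23, 399]) spool();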